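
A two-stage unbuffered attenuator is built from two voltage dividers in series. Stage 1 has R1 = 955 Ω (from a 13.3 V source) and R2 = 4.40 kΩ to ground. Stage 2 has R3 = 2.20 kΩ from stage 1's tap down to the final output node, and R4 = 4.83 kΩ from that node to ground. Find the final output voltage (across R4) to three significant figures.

Stage 2 presents R3+R4 = 7030 Ω as a load on stage 1's tap.
Stage 1's lower leg becomes R2‖(R3+R4) = 2706 Ω, so V_mid = 13.3 × 2706/3661 = 9.831 V.
Stage 2 is itself unloaded: V_out = V_mid × R4/(R3+R4) = 9.831 × 4830/7030 = 6.75 V.

V_out ≈ 6.75 V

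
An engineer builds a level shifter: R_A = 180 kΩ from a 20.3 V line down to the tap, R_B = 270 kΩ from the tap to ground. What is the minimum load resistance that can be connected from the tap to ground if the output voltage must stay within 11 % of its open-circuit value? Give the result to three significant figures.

Output resistance R_th = R_A‖R_B = (180 × 270)/450.0 = 108.0 kΩ.
The fractional drop is R_th/(R_th + R_L); requiring this ≤ 0.110 gives R_L ≥ R_th(1/0.110 − 1) = 108.0 × 8.091 = 874 kΩ.

R_L(min) ≈ 874 kΩ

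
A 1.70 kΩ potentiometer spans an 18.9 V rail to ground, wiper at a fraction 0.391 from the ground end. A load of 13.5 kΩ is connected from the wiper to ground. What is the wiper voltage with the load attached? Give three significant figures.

V ≈ 7.17 V

The wiper splits the pot into (1−α)R = 1035 Ω above and αR = 664.7 Ω below.
Lower section ‖ load = 633.5 Ω.
V_wiper = 18.9 × 633.5/(1035 + 633.5) = 7.17 V.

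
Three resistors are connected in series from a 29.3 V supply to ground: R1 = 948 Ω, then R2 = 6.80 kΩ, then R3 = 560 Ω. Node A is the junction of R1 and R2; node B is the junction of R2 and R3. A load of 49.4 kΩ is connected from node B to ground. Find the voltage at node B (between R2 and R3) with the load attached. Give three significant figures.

At node B, R3 is in parallel with the load: R3‖R_L = 553.7 Ω.
Below node A the resistance is R2 + (R3‖R_L) = 7354 Ω, so V_A = 29.3 × 7354/8302 = 25.95 V.
Then V_B = V_A × (R3‖R_L)/(R2 + R3‖R_L) = 25.95 × 553.7/7354 = 1.95 V.

V ≈ 1.95 V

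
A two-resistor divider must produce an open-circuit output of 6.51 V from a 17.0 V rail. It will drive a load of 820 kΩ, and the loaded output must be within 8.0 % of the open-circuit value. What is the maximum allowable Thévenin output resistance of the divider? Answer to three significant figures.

R_th ≤ 71.3 kΩ

Loading drop = R_th/(R_th + R_L) ≤ 0.0800, so R_th ≤ R_L · ε/(1−ε) = 820 kΩ × 0.0800/0.9200 = 71.3 kΩ.
(Any R1, R2 with R2/(R1+R2) = 0.383 and R1‖R2 ≤ 71.3 kΩ will meet the spec.)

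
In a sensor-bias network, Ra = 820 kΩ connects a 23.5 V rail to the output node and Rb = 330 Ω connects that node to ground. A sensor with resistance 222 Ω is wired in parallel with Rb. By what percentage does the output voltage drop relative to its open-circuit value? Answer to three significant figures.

59.8 %

The divider's output (Thévenin) resistance is Ra‖Rb = 329.9 Ω.
Fractional drop under load = R_th/(R_th + R_L) = 329.9 / (329.9 + 222) = 0.5977.
So the output falls by 59.8 %.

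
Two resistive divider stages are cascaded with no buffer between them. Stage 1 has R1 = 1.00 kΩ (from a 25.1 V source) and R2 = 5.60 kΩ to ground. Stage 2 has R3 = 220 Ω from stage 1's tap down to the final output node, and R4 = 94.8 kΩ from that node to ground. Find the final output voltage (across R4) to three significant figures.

Stage 2 presents R3+R4 = 95020 Ω as a load on stage 1's tap.
Stage 1's lower leg becomes R2‖(R3+R4) = 5288 Ω, so V_mid = 25.1 × 5288/6288 = 21.11 V.
Stage 2 is itself unloaded: V_out = V_mid × R4/(R3+R4) = 21.11 × 94800/95020 = 21.1 V.

V_out ≈ 21.1 V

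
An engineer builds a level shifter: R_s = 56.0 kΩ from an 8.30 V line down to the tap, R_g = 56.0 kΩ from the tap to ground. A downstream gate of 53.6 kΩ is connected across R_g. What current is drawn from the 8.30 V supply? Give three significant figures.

I ≈ 0.0995 mA

R_g‖R_L = 27.39 kΩ, so the source sees R_s + R_g‖R_L = 83.39 kΩ.
I = 8.30 V / 83.39 kΩ = 0.0995 mA.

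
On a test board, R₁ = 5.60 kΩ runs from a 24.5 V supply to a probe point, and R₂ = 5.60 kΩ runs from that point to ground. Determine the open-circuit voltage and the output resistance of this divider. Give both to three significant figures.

V_th is the open-circuit tap voltage: 24.5 × 5.60/(5.60 + 5.60) = 12.2 V.
With the supply zeroed, R₁ and R₂ appear in parallel from the tap: R_th = R₁‖R₂ = (5.60 × 5.60)/11.20 = 2.80 kΩ.

V_th = 12.2 V, R_th = 2.80 kΩ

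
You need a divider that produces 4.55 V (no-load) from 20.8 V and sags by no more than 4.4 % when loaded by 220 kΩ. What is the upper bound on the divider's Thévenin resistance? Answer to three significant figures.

R_th ≤ 10.1 kΩ

Loading drop = R_th/(R_th + R_L) ≤ 0.0440, so R_th ≤ R_L · ε/(1−ε) = 220 kΩ × 0.0440/0.9560 = 10.1 kΩ.
(Any R1, R2 with R2/(R1+R2) = 0.219 and R1‖R2 ≤ 10.1 kΩ will meet the spec.)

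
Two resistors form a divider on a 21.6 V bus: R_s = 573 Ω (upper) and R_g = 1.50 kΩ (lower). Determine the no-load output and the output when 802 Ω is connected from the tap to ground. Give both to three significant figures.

Open-circuit: V = 21.6 × 1500/(573 + 1500) = 15.6 V.
With the load, R_g becomes R_g‖R_L = 522.6 Ω, so V = 21.6 × 522.6/1096 = 10.3 V.

Unloaded: 15.6 V; loaded: 10.3 V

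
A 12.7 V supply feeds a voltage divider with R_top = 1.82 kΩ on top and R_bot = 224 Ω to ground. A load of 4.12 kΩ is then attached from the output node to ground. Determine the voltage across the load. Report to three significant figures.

The load sits in parallel with R_bot: R_bot‖R_L = (224 × 4120) / (224 + 4120) = 212.4 Ω.
V_out = 12.7 × 212.4 / (1820 + 212.4) = 12.7 × 212.4/2032 = 1.33 V.

V_out ≈ 1.33 V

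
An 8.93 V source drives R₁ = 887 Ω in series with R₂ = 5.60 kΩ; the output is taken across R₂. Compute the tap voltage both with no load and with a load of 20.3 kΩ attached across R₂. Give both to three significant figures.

Open-circuit: V = 8.93 × 5600/(887 + 5600) = 7.71 V.
With the load, R₂ becomes R₂‖R_L = 4389 Ω, so V = 8.93 × 4389/5276 = 7.43 V.

Unloaded: 7.71 V; loaded: 7.43 V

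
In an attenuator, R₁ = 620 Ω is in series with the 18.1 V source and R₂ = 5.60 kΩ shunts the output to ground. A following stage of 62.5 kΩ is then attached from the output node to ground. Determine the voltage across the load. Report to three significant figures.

The load sits in parallel with R₂: R₂‖R_L = (5600 × 62500) / (5600 + 62500) = 5140 Ω.
V_out = 18.1 × 5140 / (620 + 5140) = 18.1 × 5140/5760 = 16.2 V.

V_out ≈ 16.2 V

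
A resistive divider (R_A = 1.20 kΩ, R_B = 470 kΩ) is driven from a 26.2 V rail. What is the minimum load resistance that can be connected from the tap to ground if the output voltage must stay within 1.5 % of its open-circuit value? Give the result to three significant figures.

R_L(min) ≈ 78.6 kΩ

Output resistance R_th = R_A‖R_B = (1.20 × 470)/471.2 = 1.197 kΩ.
The fractional drop is R_th/(R_th + R_L); requiring this ≤ 0.0150 gives R_L ≥ R_th(1/0.0150 − 1) = 1.197 × 65.67 = 78.6 kΩ.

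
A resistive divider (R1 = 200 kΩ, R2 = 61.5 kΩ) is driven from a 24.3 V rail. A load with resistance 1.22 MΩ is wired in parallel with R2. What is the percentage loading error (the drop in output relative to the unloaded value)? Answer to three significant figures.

3.71 %

The divider's output (Thévenin) resistance is R1‖R2 = 47.04 kΩ.
Fractional drop under load = R_th/(R_th + R_L) = 47.04 / (47.04 + 1220) = 0.03712.
So the output falls by 3.71 %.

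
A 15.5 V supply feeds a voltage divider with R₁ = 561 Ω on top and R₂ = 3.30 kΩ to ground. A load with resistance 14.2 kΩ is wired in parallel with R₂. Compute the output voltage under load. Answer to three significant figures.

The load sits in parallel with R₂: R₂‖R_L = (3300 × 14200) / (3300 + 14200) = 2678 Ω.
V_out = 15.5 × 2678 / (561 + 2678) = 15.5 × 2678/3239 = 12.8 V.

V_out ≈ 12.8 V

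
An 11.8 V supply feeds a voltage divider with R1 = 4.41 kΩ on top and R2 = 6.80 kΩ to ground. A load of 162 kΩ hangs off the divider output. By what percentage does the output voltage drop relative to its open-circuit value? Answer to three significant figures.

1.62 %

The divider's output (Thévenin) resistance is R1‖R2 = 2.675 kΩ.
Fractional drop under load = R_th/(R_th + R_L) = 2.675 / (2.675 + 162) = 0.01624.
So the output falls by 1.62 %.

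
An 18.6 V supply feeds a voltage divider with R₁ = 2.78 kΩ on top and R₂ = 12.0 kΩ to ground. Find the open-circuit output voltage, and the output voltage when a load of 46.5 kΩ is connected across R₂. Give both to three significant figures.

Open-circuit: V = 18.6 × 12.0/(2.78 + 12.0) = 15.1 V.
With the load, R₂ becomes R₂‖R_L = 9.538 kΩ, so V = 18.6 × 9.538/12.32 = 14.4 V.

Unloaded: 15.1 V; loaded: 14.4 V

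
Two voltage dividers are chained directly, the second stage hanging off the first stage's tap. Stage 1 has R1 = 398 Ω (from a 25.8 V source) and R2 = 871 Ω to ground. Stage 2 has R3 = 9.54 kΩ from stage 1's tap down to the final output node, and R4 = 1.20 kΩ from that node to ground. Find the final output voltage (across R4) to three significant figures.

Stage 2 presents R3+R4 = 10740 Ω as a load on stage 1's tap.
Stage 1's lower leg becomes R2‖(R3+R4) = 805.7 Ω, so V_mid = 25.8 × 805.7/1204 = 17.27 V.
Stage 2 is itself unloaded: V_out = V_mid × R4/(R3+R4) = 17.27 × 1200/10740 = 1.93 V.

V_out ≈ 1.93 V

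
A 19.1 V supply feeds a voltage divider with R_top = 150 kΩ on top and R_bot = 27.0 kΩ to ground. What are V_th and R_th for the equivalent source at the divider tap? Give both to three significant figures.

V_th = 2.91 V, R_th = 22.9 kΩ

V_th is the open-circuit tap voltage: 19.1 × 27.0/(150 + 27.0) = 2.91 V.
With the supply zeroed, R_top and R_bot appear in parallel from the tap: R_th = R_top‖R_bot = (150 × 27.0)/177.0 = 22.9 kΩ.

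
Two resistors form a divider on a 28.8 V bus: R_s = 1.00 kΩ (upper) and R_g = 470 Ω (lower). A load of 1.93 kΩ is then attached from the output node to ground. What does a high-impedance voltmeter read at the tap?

The load sits in parallel with R_g: R_g‖R_L = (470 × 1930) / (470 + 1930) = 378.0 Ω.
V_out = 28.8 × 378.0 / (1000 + 378.0) = 28.8 × 378.0/1378 = 7.90 V.
(Unloaded it would have been 9.21 V.)

V_out ≈ 7.90 V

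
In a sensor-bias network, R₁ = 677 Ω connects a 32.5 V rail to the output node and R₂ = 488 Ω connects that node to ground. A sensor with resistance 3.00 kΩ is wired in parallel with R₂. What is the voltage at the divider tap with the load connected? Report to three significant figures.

The load sits in parallel with R₂: R₂‖R_L = (488 × 3000) / (488 + 3000) = 419.7 Ω.
V_out = 32.5 × 419.7 / (677 + 419.7) = 32.5 × 419.7/1097 = 12.4 V.

V_out ≈ 12.4 V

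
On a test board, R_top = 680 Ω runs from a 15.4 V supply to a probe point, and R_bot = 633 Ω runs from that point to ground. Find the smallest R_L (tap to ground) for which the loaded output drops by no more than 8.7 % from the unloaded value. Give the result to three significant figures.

R_L(min) ≈ 3.44 kΩ

Output resistance R_th = R_top‖R_bot = (680 × 633)/1313 = 327.8 Ω.
The fractional drop is R_th/(R_th + R_L); requiring this ≤ 0.0870 gives R_L ≥ R_th(1/0.0870 − 1) = 327.8 × 10.49 = 3.44 kΩ.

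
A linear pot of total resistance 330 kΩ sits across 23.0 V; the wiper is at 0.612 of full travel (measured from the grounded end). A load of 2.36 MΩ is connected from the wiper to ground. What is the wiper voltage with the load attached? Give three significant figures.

The wiper splits the pot into (1−α)R = 128.0 kΩ above and αR = 202.0 kΩ below.
Lower section ‖ load = 186.0 kΩ.
V_wiper = 23.0 × 186.0/(128.0 + 186.0) = 13.6 V.

V ≈ 13.6 V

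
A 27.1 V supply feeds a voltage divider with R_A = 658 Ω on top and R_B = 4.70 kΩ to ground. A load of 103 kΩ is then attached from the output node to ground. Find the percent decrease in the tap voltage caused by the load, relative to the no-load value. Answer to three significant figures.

0.557 %

The divider's output (Thévenin) resistance is R_A‖R_B = 577.2 Ω.
Fractional drop under load = R_th/(R_th + R_L) = 577.2 / (577.2 + 103000) = 0.005573.
So the output falls by 0.557 %.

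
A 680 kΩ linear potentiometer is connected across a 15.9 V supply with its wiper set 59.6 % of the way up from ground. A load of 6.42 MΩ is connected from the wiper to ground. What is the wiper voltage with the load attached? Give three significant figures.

V ≈ 9.24 V

The wiper splits the pot into (1−α)R = 274.7 kΩ above and αR = 405.3 kΩ below.
Lower section ‖ load = 381.2 kΩ.
V_wiper = 15.9 × 381.2/(274.7 + 381.2) = 9.24 V.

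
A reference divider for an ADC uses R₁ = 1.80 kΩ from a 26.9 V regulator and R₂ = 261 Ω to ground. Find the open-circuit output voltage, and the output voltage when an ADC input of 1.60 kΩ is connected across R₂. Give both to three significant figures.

Open-circuit: V = 26.9 × 261/(1800 + 261) = 3.41 V.
With the load, R₂ becomes R₂‖R_L = 224.4 Ω, so V = 26.9 × 224.4/2024 = 2.98 V.

Unloaded: 3.41 V; loaded: 2.98 V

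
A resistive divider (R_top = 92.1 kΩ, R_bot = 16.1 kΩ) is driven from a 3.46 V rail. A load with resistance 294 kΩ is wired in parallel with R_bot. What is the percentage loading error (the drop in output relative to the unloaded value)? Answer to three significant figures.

4.45 %

The divider's output (Thévenin) resistance is R_top‖R_bot = 13.70 kΩ.
Fractional drop under load = R_th/(R_th + R_L) = 13.70 / (13.70 + 294) = 0.04454.
So the output falls by 4.45 %.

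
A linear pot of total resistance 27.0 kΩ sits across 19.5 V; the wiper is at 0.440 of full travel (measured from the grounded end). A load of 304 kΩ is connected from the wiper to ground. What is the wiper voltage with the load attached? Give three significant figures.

V ≈ 8.40 V

The wiper splits the pot into (1−α)R = 15.12 kΩ above and αR = 11.88 kΩ below.
Lower section ‖ load = 11.43 kΩ.
V_wiper = 19.5 × 11.43/(15.12 + 11.43) = 8.40 V.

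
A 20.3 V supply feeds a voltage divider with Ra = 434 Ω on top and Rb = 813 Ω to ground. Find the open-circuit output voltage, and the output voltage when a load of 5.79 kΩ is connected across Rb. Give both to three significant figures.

Unloaded: 13.2 V; loaded: 12.6 V

Open-circuit: V = 20.3 × 813/(434 + 813) = 13.2 V.
With the load, Rb becomes Rb‖R_L = 712.9 Ω, so V = 20.3 × 712.9/1147 = 12.6 V.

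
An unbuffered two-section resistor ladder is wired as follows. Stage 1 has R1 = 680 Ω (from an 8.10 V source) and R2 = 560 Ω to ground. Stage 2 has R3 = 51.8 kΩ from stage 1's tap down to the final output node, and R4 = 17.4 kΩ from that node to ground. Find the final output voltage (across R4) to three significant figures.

Stage 2 presents R3+R4 = 69200 Ω as a load on stage 1's tap.
Stage 1's lower leg becomes R2‖(R3+R4) = 555.5 Ω, so V_mid = 8.10 × 555.5/1236 = 3.642 V.
Stage 2 is itself unloaded: V_out = V_mid × R4/(R3+R4) = 3.642 × 17400/69200 = 0.916 V.

V_out ≈ 0.916 V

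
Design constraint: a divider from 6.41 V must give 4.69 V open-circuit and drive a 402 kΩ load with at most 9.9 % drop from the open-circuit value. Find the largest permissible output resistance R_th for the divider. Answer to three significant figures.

R_th ≤ 44.2 kΩ

Loading drop = R_th/(R_th + R_L) ≤ 0.0990, so R_th ≤ R_L · ε/(1−ε) = 402 kΩ × 0.0990/0.9010 = 44.2 kΩ.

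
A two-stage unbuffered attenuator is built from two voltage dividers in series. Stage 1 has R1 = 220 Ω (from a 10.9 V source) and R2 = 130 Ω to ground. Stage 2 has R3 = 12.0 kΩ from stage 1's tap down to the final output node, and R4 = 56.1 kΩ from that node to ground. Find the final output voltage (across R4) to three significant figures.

Stage 2 presents R3+R4 = 68100 Ω as a load on stage 1's tap.
Stage 1's lower leg becomes R2‖(R3+R4) = 129.8 Ω, so V_mid = 10.9 × 129.8/349.8 = 4.044 V.
Stage 2 is itself unloaded: V_out = V_mid × R4/(R3+R4) = 4.044 × 56100/68100 = 3.33 V.

V_out ≈ 3.33 V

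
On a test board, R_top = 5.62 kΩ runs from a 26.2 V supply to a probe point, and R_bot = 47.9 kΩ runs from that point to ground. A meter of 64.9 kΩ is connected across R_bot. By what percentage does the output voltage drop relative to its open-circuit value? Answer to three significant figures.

7.19 %

The divider's output (Thévenin) resistance is R_top‖R_bot = 5.030 kΩ.
Fractional drop under load = R_th/(R_th + R_L) = 5.030 / (5.030 + 64.9) = 0.07193.
So the output falls by 7.19 %.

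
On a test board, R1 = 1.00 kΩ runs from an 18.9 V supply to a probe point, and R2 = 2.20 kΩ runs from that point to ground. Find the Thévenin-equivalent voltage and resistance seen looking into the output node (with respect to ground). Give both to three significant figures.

V_th = 13.0 V, R_th = 688 Ω

V_th is the open-circuit tap voltage: 18.9 × 2.20/(1.00 + 2.20) = 13.0 V.
With the supply zeroed, R1 and R2 appear in parallel from the tap: R_th = R1‖R2 = (1.00 × 2.20)/3.200 = 688 Ω.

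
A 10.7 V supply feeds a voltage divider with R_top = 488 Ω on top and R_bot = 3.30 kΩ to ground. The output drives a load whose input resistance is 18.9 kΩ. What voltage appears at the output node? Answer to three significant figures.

V_out ≈ 9.12 V

The load sits in parallel with R_bot: R_bot‖R_L = (3300 × 18900) / (3300 + 18900) = 2809 Ω.
V_out = 10.7 × 2809 / (488 + 2809) = 10.7 × 2809/3297 = 9.12 V.
(Unloaded it would have been 9.32 V.)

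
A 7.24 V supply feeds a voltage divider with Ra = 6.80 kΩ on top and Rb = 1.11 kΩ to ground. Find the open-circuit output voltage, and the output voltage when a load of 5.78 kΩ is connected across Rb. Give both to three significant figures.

Open-circuit: V = 7.24 × 1.11/(6.80 + 1.11) = 1.02 V.
With the load, Rb becomes Rb‖R_L = 0.9312 kΩ, so V = 7.24 × 0.9312/7.731 = 0.872 V.

Unloaded: 1.02 V; loaded: 0.872 V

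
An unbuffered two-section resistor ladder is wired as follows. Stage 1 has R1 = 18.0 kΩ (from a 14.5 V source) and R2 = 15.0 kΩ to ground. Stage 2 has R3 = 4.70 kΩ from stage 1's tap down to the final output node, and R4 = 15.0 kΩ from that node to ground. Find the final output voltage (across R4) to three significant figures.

Stage 2 presents R3+R4 = 19.70 kΩ as a load on stage 1's tap.
Stage 1's lower leg becomes R2‖(R3+R4) = 8.516 kΩ, so V_mid = 14.5 × 8.516/26.52 = 4.657 V.
Stage 2 is itself unloaded: V_out = V_mid × R4/(R3+R4) = 4.657 × 15.0/19.70 = 3.55 V.

V_out ≈ 3.55 V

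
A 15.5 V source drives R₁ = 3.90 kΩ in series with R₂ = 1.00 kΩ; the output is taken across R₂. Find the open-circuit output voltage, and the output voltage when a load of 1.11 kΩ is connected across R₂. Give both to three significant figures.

Open-circuit: V = 15.5 × 1.00/(3.90 + 1.00) = 3.16 V.
With the load, R₂ becomes R₂‖R_L = 0.5261 kΩ, so V = 15.5 × 0.5261/4.426 = 1.84 V.

Unloaded: 3.16 V; loaded: 1.84 V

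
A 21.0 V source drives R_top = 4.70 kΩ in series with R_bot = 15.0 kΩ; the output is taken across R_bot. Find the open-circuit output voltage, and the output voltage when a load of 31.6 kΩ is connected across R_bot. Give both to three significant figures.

Open-circuit: V = 21.0 × 15.0/(4.70 + 15.0) = 16.0 V.
With the load, R_bot becomes R_bot‖R_L = 10.17 kΩ, so V = 21.0 × 10.17/14.87 = 14.4 V.

Unloaded: 16.0 V; loaded: 14.4 V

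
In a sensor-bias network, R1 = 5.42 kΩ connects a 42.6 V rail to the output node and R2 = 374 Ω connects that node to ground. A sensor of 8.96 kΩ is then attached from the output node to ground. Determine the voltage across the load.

The load sits in parallel with R2: R2‖R_L = (374 × 8960) / (374 + 8960) = 359.0 Ω.
V_out = 42.6 × 359.0 / (5420 + 359.0) = 42.6 × 359.0/5779 = 2.65 V.
(Unloaded it would have been 2.75 V.)

V_out ≈ 2.65 V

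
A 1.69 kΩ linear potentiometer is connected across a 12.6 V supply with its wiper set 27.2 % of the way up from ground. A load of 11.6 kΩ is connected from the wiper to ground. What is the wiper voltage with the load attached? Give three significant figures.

The wiper splits the pot into (1−α)R = 1230 Ω above and αR = 459.7 Ω below.
Lower section ‖ load = 442.2 Ω.
V_wiper = 12.6 × 442.2/(1230 + 442.2) = 3.33 V.

V ≈ 3.33 V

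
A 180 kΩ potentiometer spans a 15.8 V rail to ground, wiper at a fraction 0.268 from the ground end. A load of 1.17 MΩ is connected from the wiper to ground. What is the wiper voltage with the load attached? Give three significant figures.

The wiper splits the pot into (1−α)R = 131.8 kΩ above and αR = 48.24 kΩ below.
Lower section ‖ load = 46.33 kΩ.
V_wiper = 15.8 × 46.33/(131.8 + 46.33) = 4.11 V.

V ≈ 4.11 V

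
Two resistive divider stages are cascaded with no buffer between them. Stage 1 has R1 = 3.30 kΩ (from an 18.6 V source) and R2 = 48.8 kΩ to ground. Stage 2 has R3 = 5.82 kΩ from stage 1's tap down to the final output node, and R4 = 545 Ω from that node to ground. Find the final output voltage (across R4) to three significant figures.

V_out ≈ 1.00 V

Stage 2 presents R3+R4 = 6365 Ω as a load on stage 1's tap.
Stage 1's lower leg becomes R2‖(R3+R4) = 5631 Ω, so V_mid = 18.6 × 5631/8931 = 11.73 V.
Stage 2 is itself unloaded: V_out = V_mid × R4/(R3+R4) = 11.73 × 545/6365 = 1.00 V.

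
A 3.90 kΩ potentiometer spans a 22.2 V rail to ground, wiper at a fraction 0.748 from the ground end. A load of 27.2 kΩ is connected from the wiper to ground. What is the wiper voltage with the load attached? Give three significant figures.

V ≈ 16.2 V

The wiper splits the pot into (1−α)R = 982.8 Ω above and αR = 2917 Ω below.
Lower section ‖ load = 2635 Ω.
V_wiper = 22.2 × 2635/(982.8 + 2635) = 16.2 V.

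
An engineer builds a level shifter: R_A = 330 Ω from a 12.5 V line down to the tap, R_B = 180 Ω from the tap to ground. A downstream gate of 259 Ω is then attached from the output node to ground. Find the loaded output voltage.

V_out ≈ 3.04 V

The load sits in parallel with R_B: R_B‖R_L = (180 × 259) / (180 + 259) = 106.2 Ω.
V_out = 12.5 × 106.2 / (330 + 106.2) = 12.5 × 106.2/436.2 = 3.04 V.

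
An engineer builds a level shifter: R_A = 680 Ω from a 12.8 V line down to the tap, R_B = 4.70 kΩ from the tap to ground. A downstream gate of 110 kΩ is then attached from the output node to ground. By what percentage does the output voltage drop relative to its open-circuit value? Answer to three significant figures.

0.537 %

The divider's output (Thévenin) resistance is R_A‖R_B = 594.1 Ω.
Fractional drop under load = R_th/(R_th + R_L) = 594.1 / (594.1 + 110000) = 0.005371.
So the output falls by 0.537 %.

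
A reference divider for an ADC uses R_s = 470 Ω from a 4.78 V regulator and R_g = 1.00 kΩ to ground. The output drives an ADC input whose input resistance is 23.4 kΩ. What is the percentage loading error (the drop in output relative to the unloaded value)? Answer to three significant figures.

1.35 %

The divider's output (Thévenin) resistance is R_s‖R_g = 319.7 Ω.
Fractional drop under load = R_th/(R_th + R_L) = 319.7 / (319.7 + 23400) = 0.01348.
So the output falls by 1.35 %.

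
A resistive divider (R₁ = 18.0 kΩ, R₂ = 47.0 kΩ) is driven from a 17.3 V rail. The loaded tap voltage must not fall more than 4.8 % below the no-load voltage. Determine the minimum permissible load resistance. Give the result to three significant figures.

R_L(min) ≈ 258 kΩ

Output resistance R_th = R₁‖R₂ = (18.0 × 47.0)/65.00 = 13.02 kΩ.
The fractional drop is R_th/(R_th + R_L); requiring this ≤ 0.0480 gives R_L ≥ R_th(1/0.0480 − 1) = 13.02 × 19.83 = 258 kΩ.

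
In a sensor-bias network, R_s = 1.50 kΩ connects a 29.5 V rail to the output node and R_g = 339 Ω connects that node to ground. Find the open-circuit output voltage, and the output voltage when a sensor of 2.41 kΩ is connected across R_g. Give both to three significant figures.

Open-circuit: V = 29.5 × 339/(1500 + 339) = 5.44 V.
With the load, R_g becomes R_g‖R_L = 297.2 Ω, so V = 29.5 × 297.2/1797 = 4.88 V.

Unloaded: 5.44 V; loaded: 4.88 V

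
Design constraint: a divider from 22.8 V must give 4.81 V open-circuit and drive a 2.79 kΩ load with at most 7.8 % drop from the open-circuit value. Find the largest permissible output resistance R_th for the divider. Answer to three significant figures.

R_th ≤ 236 Ω

Loading drop = R_th/(R_th + R_L) ≤ 0.0780, so R_th ≤ R_L · ε/(1−ε) = 2.79 kΩ × 0.0780/0.9220 = 236 Ω.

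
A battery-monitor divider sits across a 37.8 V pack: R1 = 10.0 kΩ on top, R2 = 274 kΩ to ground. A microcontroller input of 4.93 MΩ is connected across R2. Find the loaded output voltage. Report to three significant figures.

The load sits in parallel with R2: R2‖R_L = (274 × 4930) / (274 + 4930) = 259.6 kΩ.
V_out = 37.8 × 259.6 / (10.0 + 259.6) = 37.8 × 259.6/269.6 = 36.4 V.
(Unloaded it would have been 36.5 V.)

V_out ≈ 36.4 V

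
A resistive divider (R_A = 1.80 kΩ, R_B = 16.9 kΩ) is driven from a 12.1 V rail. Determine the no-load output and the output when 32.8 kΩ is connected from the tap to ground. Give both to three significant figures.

Open-circuit: V = 12.1 × 16.9/(1.80 + 16.9) = 10.9 V.
With the load, R_B becomes R_B‖R_L = 11.15 kΩ, so V = 12.1 × 11.15/12.95 = 10.4 V.

Unloaded: 10.9 V; loaded: 10.4 V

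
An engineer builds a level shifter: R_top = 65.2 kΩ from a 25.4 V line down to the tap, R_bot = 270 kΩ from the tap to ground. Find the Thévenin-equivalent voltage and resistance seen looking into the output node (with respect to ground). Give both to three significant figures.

V_th is the open-circuit tap voltage: 25.4 × 270/(65.2 + 270) = 20.5 V.
With the supply zeroed, R_top and R_bot appear in parallel from the tap: R_th = R_top‖R_bot = (65.2 × 270)/335.2 = 52.5 kΩ.

V_th = 20.5 V, R_th = 52.5 kΩ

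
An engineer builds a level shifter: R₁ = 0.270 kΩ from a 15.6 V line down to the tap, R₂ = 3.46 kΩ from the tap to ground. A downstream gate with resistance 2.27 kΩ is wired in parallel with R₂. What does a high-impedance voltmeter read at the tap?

V_out ≈ 13.0 V

The load sits in parallel with R₂: R₂‖R_L = (3460 × 2270) / (3460 + 2270) = 1371 Ω.
V_out = 15.6 × 1371 / (270 + 1371) = 15.6 × 1371/1641 = 13.0 V.
(Unloaded it would have been 14.5 V.)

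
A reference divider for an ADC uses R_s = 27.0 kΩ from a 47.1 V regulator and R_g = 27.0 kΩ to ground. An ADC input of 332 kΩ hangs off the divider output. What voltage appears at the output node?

V_out ≈ 22.6 V

The load sits in parallel with R_g: R_g‖R_L = (27.0 × 332) / (27.0 + 332) = 24.97 kΩ.
V_out = 47.1 × 24.97 / (27.0 + 24.97) = 47.1 × 24.97/51.97 = 22.6 V.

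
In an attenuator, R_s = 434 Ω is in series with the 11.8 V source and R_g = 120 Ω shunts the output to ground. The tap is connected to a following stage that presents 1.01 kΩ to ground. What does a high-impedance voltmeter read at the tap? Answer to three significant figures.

V_out ≈ 2.34 V

The load sits in parallel with R_g: R_g‖R_L = (120 × 1010) / (120 + 1010) = 107.3 Ω.
V_out = 11.8 × 107.3 / (434 + 107.3) = 11.8 × 107.3/541.3 = 2.34 V.
(Unloaded it would have been 2.56 V.)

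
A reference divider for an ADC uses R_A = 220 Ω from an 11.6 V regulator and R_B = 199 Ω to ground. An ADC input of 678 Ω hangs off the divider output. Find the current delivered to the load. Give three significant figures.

R_B‖R_L = 153.8 Ω; V_out = 11.6 × 153.8/373.8 = 4.774 V.
I_L = V_out / R_L = 4.774 / 678 Ω = 7.04 mA.

I_L ≈ 7.04 mA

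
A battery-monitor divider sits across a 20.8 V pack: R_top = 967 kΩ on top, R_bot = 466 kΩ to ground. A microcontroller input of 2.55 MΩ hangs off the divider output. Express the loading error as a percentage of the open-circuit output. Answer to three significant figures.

11.0 %

The divider's output (Thévenin) resistance is R_top‖R_bot = 314.5 kΩ.
Fractional drop under load = R_th/(R_th + R_L) = 314.5 / (314.5 + 2550) = 0.1098.
So the output falls by 11.0 %.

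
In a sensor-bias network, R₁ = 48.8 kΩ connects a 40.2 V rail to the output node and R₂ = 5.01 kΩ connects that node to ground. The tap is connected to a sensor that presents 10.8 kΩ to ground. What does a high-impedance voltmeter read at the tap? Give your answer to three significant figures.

The load sits in parallel with R₂: R₂‖R_L = (5.01 × 10.8) / (5.01 + 10.8) = 3.422 kΩ.
V_out = 40.2 × 3.422 / (48.8 + 3.422) = 40.2 × 3.422/52.22 = 2.63 V.

V_out ≈ 2.63 V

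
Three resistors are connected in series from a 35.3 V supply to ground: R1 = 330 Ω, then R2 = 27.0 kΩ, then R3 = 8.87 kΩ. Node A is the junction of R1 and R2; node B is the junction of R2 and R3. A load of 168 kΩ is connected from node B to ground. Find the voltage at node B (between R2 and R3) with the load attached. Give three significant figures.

At node B, R3 is in parallel with the load: R3‖R_L = 8425 Ω.
Below node A the resistance is R2 + (R3‖R_L) = 35430 Ω, so V_A = 35.3 × 35430/35760 = 34.97 V.
Then V_B = V_A × (R3‖R_L)/(R2 + R3‖R_L) = 34.97 × 8425/35430 = 8.32 V.

V ≈ 8.32 V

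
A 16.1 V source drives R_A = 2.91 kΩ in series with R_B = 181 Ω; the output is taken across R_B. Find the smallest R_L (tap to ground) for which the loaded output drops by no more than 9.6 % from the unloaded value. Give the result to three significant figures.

Output resistance R_th = R_A‖R_B = (2910 × 181)/3091 = 170.4 Ω.
The fractional drop is R_th/(R_th + R_L); requiring this ≤ 0.0960 gives R_L ≥ R_th(1/0.0960 − 1) = 170.4 × 9.417 = 1.60 kΩ.

R_L(min) ≈ 1.60 kΩ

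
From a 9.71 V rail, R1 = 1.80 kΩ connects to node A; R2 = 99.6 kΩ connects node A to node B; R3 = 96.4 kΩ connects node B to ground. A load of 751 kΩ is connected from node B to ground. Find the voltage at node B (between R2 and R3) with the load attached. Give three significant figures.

At node B, R3 is in parallel with the load: R3‖R_L = 85.43 kΩ.
Below node A the resistance is R2 + (R3‖R_L) = 185.0 kΩ, so V_A = 9.71 × 185.0/186.8 = 9.616 V.
Then V_B = V_A × (R3‖R_L)/(R2 + R3‖R_L) = 9.616 × 85.43/185.0 = 4.44 V.

V ≈ 4.44 V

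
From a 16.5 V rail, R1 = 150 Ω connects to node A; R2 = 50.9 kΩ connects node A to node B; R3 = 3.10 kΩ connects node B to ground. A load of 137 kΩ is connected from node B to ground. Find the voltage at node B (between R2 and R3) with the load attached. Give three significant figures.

V ≈ 0.925 V

At node B, R3 is in parallel with the load: R3‖R_L = 3031 Ω.
Below node A the resistance is R2 + (R3‖R_L) = 53930 Ω, so V_A = 16.5 × 53930/54080 = 16.45 V.
Then V_B = V_A × (R3‖R_L)/(R2 + R3‖R_L) = 16.45 × 3031/53930 = 0.925 V.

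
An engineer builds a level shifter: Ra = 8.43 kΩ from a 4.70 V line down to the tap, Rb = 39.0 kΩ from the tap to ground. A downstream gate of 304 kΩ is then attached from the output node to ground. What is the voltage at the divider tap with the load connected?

The load sits in parallel with Rb: Rb‖R_L = (39.0 × 304) / (39.0 + 304) = 34.57 kΩ.
V_out = 4.70 × 34.57 / (8.43 + 34.57) = 4.70 × 34.57/43.00 = 3.78 V.

V_out ≈ 3.78 V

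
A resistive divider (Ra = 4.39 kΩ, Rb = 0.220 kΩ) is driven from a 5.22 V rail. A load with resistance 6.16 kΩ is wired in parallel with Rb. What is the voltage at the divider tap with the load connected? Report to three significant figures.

V_out ≈ 0.241 V

The load sits in parallel with Rb: Rb‖R_L = (220 × 6160) / (220 + 6160) = 212.4 Ω.
V_out = 5.22 × 212.4 / (4390 + 212.4) = 5.22 × 212.4/4602 = 0.241 V.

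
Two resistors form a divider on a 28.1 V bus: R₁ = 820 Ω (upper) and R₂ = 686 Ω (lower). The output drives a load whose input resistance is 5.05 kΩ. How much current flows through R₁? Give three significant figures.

R₂‖R_L = 604.0 Ω, so the source sees R₁ + R₂‖R_L = 1424 Ω.
I = 28.1 V / 1424 Ω = 19.7 mA.

I ≈ 19.7 mA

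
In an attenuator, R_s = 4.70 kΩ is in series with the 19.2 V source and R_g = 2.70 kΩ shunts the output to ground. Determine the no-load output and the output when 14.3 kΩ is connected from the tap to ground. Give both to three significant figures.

Open-circuit: V = 19.2 × 2.70/(4.70 + 2.70) = 7.01 V.
With the load, R_g becomes R_g‖R_L = 2.271 kΩ, so V = 19.2 × 2.271/6.971 = 6.26 V.

Unloaded: 7.01 V; loaded: 6.26 V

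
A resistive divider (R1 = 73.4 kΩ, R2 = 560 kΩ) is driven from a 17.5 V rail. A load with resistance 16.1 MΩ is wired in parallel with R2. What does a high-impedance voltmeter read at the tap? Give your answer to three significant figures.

V_out ≈ 15.4 V

The load sits in parallel with R2: R2‖R_L = (560 × 16100) / (560 + 16100) = 541.2 kΩ.
V_out = 17.5 × 541.2 / (73.4 + 541.2) = 17.5 × 541.2/614.6 = 15.4 V.
(Unloaded it would have been 15.5 V.)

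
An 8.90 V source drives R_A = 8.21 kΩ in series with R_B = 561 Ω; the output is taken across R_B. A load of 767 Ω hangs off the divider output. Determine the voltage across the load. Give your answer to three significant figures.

V_out ≈ 0.338 V

The load sits in parallel with R_B: R_B‖R_L = (561 × 767) / (561 + 767) = 324.0 Ω.
V_out = 8.90 × 324.0 / (8210 + 324.0) = 8.90 × 324.0/8534 = 0.338 V.
(Unloaded it would have been 0.569 V.)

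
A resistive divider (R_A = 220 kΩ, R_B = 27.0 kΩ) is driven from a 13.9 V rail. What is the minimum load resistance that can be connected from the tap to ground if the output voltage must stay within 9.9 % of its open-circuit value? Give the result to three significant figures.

R_L(min) ≈ 219 kΩ

Output resistance R_th = R_A‖R_B = (220 × 27.0)/247.0 = 24.05 kΩ.
The fractional drop is R_th/(R_th + R_L); requiring this ≤ 0.0990 gives R_L ≥ R_th(1/0.0990 − 1) = 24.05 × 9.101 = 219 kΩ.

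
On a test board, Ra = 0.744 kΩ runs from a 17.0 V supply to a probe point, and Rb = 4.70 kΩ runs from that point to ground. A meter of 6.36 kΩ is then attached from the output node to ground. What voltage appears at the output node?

V_out ≈ 13.3 V

The load sits in parallel with Rb: Rb‖R_L = (4700 × 6360) / (4700 + 6360) = 2703 Ω.
V_out = 17.0 × 2703 / (744 + 2703) = 17.0 × 2703/3447 = 13.3 V.
(Unloaded it would have been 14.7 V.)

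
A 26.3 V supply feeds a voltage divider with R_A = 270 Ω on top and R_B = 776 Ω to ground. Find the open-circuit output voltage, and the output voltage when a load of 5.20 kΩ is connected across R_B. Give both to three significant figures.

Unloaded: 19.5 V; loaded: 18.8 V

Open-circuit: V = 26.3 × 776/(270 + 776) = 19.5 V.
With the load, R_B becomes R_B‖R_L = 675.2 Ω, so V = 26.3 × 675.2/945.2 = 18.8 V.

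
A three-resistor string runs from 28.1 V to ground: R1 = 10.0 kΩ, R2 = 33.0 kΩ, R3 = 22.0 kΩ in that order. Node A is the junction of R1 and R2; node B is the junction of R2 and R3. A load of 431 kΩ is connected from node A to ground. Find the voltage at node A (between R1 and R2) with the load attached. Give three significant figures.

V ≈ 23.3 V

Below node A the series string R2+R3 = 55.00 kΩ sits in parallel with the 431 kΩ load: 48.78 kΩ.
V_A = 28.1 × 48.78/(10.0 + 48.78) = 23.3 V.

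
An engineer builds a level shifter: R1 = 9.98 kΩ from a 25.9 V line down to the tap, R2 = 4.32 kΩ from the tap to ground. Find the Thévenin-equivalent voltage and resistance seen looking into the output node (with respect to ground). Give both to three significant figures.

V_th = 7.82 V, R_th = 3.01 kΩ

V_th is the open-circuit tap voltage: 25.9 × 4.32/(9.98 + 4.32) = 7.82 V.
With the supply zeroed, R1 and R2 appear in parallel from the tap: R_th = R1‖R2 = (9.98 × 4.32)/14.30 = 3.01 kΩ.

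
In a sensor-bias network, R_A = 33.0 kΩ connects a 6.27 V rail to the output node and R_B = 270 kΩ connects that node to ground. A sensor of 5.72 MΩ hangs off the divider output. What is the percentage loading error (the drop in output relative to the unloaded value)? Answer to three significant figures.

0.511 %

The divider's output (Thévenin) resistance is R_A‖R_B = 29.41 kΩ.
Fractional drop under load = R_th/(R_th + R_L) = 29.41 / (29.41 + 5720) = 0.005115.
So the output falls by 0.511 %.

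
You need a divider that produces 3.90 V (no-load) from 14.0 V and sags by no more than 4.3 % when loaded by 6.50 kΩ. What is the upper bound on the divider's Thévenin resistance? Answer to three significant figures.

Loading drop = R_th/(R_th + R_L) ≤ 0.0430, so R_th ≤ R_L · ε/(1−ε) = 6.50 kΩ × 0.0430/0.9570 = 292 Ω.
(Any R1, R2 with R2/(R1+R2) = 0.279 and R1‖R2 ≤ 292 Ω will meet the spec.)

R_th ≤ 292 Ω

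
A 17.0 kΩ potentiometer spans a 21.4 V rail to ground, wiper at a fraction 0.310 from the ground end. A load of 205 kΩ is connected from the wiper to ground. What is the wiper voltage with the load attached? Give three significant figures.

The wiper splits the pot into (1−α)R = 11.73 kΩ above and αR = 5.270 kΩ below.
Lower section ‖ load = 5.138 kΩ.
V_wiper = 21.4 × 5.138/(11.73 + 5.138) = 6.52 V.

V ≈ 6.52 V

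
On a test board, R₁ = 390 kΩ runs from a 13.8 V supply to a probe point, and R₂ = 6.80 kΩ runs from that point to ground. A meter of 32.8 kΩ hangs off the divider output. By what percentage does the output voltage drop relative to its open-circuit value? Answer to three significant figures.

Unloaded V = 13.8 × 6.80/396.8 = 0.2365 V.
Loaded: R₂‖R_L = 5.632 kΩ, giving V = 13.8 × 5.632/395.6 = 0.1965 V.
Drop = (0.2365 − 0.1965) / 0.2365 = 16.9 %.

16.9 %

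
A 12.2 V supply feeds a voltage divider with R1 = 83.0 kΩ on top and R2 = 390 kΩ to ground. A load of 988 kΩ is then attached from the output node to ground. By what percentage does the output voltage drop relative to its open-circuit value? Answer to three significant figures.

The divider's output (Thévenin) resistance is R1‖R2 = 68.44 kΩ.
Fractional drop under load = R_th/(R_th + R_L) = 68.44 / (68.44 + 988) = 0.06478.
So the output falls by 6.48 %.

6.48 %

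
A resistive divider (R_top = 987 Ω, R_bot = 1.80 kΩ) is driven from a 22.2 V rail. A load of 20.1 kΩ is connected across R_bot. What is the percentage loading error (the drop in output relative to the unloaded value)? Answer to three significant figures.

The divider's output (Thévenin) resistance is R_top‖R_bot = 637.5 Ω.
Fractional drop under load = R_th/(R_th + R_L) = 637.5 / (637.5 + 20100) = 0.03074.
So the output falls by 3.07 %.

3.07 %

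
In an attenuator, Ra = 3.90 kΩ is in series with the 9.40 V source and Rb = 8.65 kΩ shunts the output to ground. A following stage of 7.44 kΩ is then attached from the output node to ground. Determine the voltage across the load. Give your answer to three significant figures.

The load sits in parallel with Rb: Rb‖R_L = (8.65 × 7.44) / (8.65 + 7.44) = 4.000 kΩ.
V_out = 9.40 × 4.000 / (3.90 + 4.000) = 9.40 × 4.000/7.900 = 4.76 V.
(Unloaded it would have been 6.48 V.)

V_out ≈ 4.76 V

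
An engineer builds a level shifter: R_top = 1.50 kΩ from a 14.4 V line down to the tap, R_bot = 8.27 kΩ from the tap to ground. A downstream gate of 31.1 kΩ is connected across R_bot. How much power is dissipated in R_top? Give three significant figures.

Total resistance from the source is R_top + (R_bot‖R_L) = 8.033 kΩ, so I = 14.4/8.033 kΩ = 1.793 mA.
P = I²·R_top = (1.793 mA)² × 1.50 kΩ = 4.82 mW.

P ≈ 4.82 mW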